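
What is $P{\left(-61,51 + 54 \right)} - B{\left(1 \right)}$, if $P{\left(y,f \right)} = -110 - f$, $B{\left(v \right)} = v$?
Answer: $-216$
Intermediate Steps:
$P{\left(-61,51 + 54 \right)} - B{\left(1 \right)} = \left(-110 - \left(51 + 54\right)\right) - 1 = \left(-110 - 105\right) - 1 = -215 - 1 = -216$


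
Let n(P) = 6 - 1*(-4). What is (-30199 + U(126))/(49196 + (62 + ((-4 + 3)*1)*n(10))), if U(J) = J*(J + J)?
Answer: 1553/49248 ≈ 0.031534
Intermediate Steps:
n(P) = 10 (n(P) = 6 + 4 = 10)
U(J) = 2*J² (U(J) = J*(2*J) = 2*J²)
(-30199 + U(126))/(49196 + (62 + ((-4 + 3)*1)*n(10))) = (-30199 + 2*126²)/(49196 + (62 + ((-4 + 3)*1)*10)) = (-30199 + 2*15876)/(49196 + (62 - 1*1*10)) = (-30199 + 31752)/(49196 + (62 - 1*10)) = 1553/(49196 + (62 - 10)) = 1553/(49196 + 52) = 1553/49248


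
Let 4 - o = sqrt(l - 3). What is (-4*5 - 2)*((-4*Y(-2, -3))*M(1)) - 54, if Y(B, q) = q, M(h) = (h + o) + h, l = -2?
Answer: -1638 + 264*I*sqrt(5) ≈ -1638.0 + 590.32*I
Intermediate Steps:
o = 4 - I*sqrt(5) (o = 4 - sqrt(-2 - 3) = 4 - sqrt(-5) = 4 - I*sqrt(5) ≈ 4.0 - 2.2361*I)
M(h) = 4 + 2*h - I*sqrt(5) (M(h) = (h + (4 - I*sqrt(5))) + h = (4 + h - I*sqrt(5)) + h = 4 + 2*h - I*sqrt(5))
(-4*5 - 2)*((-4*Y(-2, -3))*M(1)) - 54 = (-4*5 - 2)*((-4*(-3))*(4 + 2*1 - I*sqrt(5))) - 54 = (-20 - 2)*(12*(4 + 2 - I*sqrt(5))) - 54 = -264*(6 - I*sqrt(5)) - 54 = -22*(72 - 12*I*sqrt(5)) - 54 = (-1584 + 264*I*sqrt(5)) - 54 = -1638 + 264*I*sqrt(5)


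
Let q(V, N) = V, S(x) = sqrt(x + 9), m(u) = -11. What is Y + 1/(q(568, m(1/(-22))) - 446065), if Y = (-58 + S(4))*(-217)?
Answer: 5607025241/445497 - 217*sqrt(13) ≈ 11804.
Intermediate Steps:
S(x) = sqrt(9 + x)
Y = 12586 - 217*sqrt(13) (Y = (-58 + sqrt(9 + 4))*(-217) = (-58 + sqrt(13))*(-217) = 12586 - 217*sqrt(13) ≈ 11804.)
Y + 1/(q(568, m(1/(-22))) - 446065) = (12586 - 217*sqrt(13)) + 1/(568 - 446065) = (12586 - 217*sqrt(13)) + 1/(-445497) = (12586 - 217*sqrt(13)) - 1/445497 = 5607025241/445497 - 217*sqrt(13)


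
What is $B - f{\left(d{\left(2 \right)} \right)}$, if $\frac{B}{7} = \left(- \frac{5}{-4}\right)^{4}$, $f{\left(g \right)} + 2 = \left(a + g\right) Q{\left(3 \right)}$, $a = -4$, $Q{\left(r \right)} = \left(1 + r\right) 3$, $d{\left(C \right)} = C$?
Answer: $\frac{11031}{256} \approx 43.09$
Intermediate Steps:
$Q{\left(r \right)} = 3 + 3 r$
$f{\left(g \right)} = -50 + 12 g$ ($f{\left(g \right)} = -2 + \left(-4 + g\right) \left(3 + 3 \cdot 3\right) = -2 + \left(-4 + g\right) \left(3 + 9\right) = -2 + \left(-4 + g\right) 12 = -2 + \left(-48 + 12 g\right) = -50 + 12 g$)
$B = \frac{4375}{256}$ ($B = 7 \left(- \frac{5}{-4}\right)^{4} = 7 \left(\left(-5\right) \left(- \frac{1}{4}\right)\right)^{4} = 7 \left(\frac{5}{4}\right)^{4} = 7 \cdot \frac{625}{256} = \frac{4375}{256} \approx 17.09$)
$B - f{\left(d{\left(2 \right)} \right)} = \frac{4375}{256} - \left(-50 + 12 \cdot 2\right) = \frac{4375}{256} - \left(-50 + 24\right) = \frac{4375}{256} - -26 = \frac{4375}{256} + 26 = \frac{11031}{256}$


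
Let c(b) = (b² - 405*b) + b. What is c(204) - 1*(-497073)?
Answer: 456273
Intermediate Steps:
c(b) = b² - 404*b
c(204) - 1*(-497073) = 204*(-404 + 204) - 1*(-497073) = 204*(-200) + 497073 = -40800 + 497073 = 456273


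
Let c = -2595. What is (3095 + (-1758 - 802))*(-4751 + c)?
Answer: -3930110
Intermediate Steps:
(3095 + (-1758 - 802))*(-4751 + c) = (3095 + (-1758 - 802))*(-4751 - 2595) = (3095 - 2560)*(-7346) = 535*(-7346) = -3930110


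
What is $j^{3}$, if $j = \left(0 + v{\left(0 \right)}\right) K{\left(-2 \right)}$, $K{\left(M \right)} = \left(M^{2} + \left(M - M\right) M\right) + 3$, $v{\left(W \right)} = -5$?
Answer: $-42875$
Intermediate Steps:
$K{\left(M \right)} = 3 + M^{2}$ ($K{\left(M \right)} = \left(M^{2} + 0 M\right) + 3 = \left(M^{2} + 0\right) + 3 = M^{2} + 3 = 3 + M^{2}$)
$j = -35$ ($j = \left(0 - 5\right) \left(3 + \left(-2\right)^{2}\right) = - 5 \left(3 + 4\right) = \left(-5\right) 7 = -35$)
$j^{3} = \left(-35\right)^{3} = -42875$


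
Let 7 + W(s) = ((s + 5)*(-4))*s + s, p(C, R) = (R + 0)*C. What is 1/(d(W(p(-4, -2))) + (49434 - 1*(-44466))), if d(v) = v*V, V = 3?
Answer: 1/92655 ≈ 1.0793e-5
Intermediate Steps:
p(C, R) = C*R (p(C, R) = R*C = C*R)
W(s) = -7 + s + s*(-20 - 4*s) (W(s) = -7 + (((s + 5)*(-4))*s + s) = -7 + (((5 + s)*(-4))*s + s) = -7 + ((-20 - 4*s)*s + s) = -7 + (s*(-20 - 4*s) + s) = -7 + (s + s*(-20 - 4*s)) = -7 + s + s*(-20 - 4*s))
d(v) = 3*v (d(v) = v*3 = 3*v)
1/(d(W(p(-4, -2))) + (49434 - 1*(-44466))) = 1/(3*(-7 - (-76)*(-2) - 4*(-4*(-2))**2) + (49434 - 1*(-44466))) = 1/(3*(-7 - 19*8 - 4*8**2) + (49434 + 44466)) = 1/(3*(-7 - 152 - 4*64) + 93900) = 1/(3*(-7 - 152 - 256) + 93900) = 1/(3*(-415) + 93900) = 1/(-1245 + 93900) = 1/92655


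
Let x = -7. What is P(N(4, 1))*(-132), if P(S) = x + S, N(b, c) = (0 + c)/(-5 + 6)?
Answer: 792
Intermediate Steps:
N(b, c) = c (N(b, c) = c/1 = c*1 = c)
P(S) = -7 + S
P(N(4, 1))*(-132) = (-7 + 1)*(-132) = -6*(-132) = 792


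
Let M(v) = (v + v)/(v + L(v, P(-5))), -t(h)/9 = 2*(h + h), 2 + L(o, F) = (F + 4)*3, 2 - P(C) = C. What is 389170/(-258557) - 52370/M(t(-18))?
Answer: -4597296097715/167544936 ≈ -27439.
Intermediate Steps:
P(C) = 2 - C
L(o, F) = 10 + 3*F (L(o, F) = -2 + (F + 4)*3 = -2 + (4 + F)*3 = -2 + (12 + 3*F) = 10 + 3*F)
t(h) = -36*h (t(h) = -18*(h + h) = -18*2*h = -36*h)
M(v) = 2*v/(31 + v) (M(v) = (v + v)/(v + (10 + 3*(2 - 1*(-5)))) = (2*v)/(v + (10 + 3*(2 + 5))) = (2*v)/(v + (10 + 3*7)) = (2*v)/(v + (10 + 21)) = (2*v)/(v + 31) = (2*v)/(31 + v) = 2*v/(31 + v))
389170/(-258557) - 52370/M(t(-18)) = 389170/(-258557) - 52370/(2*(-36*(-18))/(31 - 36*(-18))) = 389170*(-1/258557) - 52370/(2*648/(31 + 648)) = -389170/258557 - 52370/(2*648/679) = -389170/258557 - 52370/(2*648*(1/679)) = -389170/258557 - 52370/1296/679 = -389170/258557 - 52370*679/1296 = -389170/258557 - 17779615/648 = -4597296097715/167544936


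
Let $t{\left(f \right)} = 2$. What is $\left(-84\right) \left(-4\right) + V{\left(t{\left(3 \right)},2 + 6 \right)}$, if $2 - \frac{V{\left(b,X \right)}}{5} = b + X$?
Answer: $296$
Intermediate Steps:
$V{\left(b,X \right)} = 10 - 5 X - 5 b$ ($V{\left(b,X \right)} = 10 - 5 \left(b + X\right) = 10 - 5 \left(X + b\right) = 10 - \left(5 X + 5 b\right) = 10 - 5 X - 5 b$)
$\left(-84\right) \left(-4\right) + V{\left(t{\left(3 \right)},2 + 6 \right)} = \left(-84\right) \left(-4\right) - 5 \left(2 + 6\right) = 336 - 40 = 296$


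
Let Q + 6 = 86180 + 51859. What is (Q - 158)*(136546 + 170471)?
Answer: 42329968875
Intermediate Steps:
Q = 138033 (Q = -6 + (86180 + 51859) = -6 + 138039 = 138033)
(Q - 158)*(136546 + 170471) = (138033 - 158)*(136546 + 170471) = 137875*307017 = 42329968875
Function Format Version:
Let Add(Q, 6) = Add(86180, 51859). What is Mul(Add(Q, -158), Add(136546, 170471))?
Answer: 42329968875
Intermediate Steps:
Q = 138033 (Q = Add(-6, Add(86180, 51859)) = Add(-6, 138039) = 138033)
Mul(Add(Q, -158), Add(136546, 170471)) = Mul(Add(138033, -158), Add(136546, 170471)) = Mul(137875, 307017) = 42329968875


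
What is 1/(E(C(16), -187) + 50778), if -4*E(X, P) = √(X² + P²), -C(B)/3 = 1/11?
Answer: 49153104/2495894199283 + 22*√4231258/2495894199283 ≈ 1.9712e-5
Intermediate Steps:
C(B) = -3/11
E(X, P) = -√(P² + X²)/4 (E(X, P) = -√(X² + P²)/4 = -√(P² + X²)/4)
1/(E(C(16), -187) + 50778) = 1/(-√((-187)² + (-3/11)²)/4 + 50778) = 1/(-√(34969 + 9/121)/4 + 50778) = 1/(-√4231258/44 + 50778) = 1/(50778 - √4231258/44)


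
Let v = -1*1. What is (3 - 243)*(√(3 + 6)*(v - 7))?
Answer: 5760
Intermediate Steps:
v = -1
(3 - 243)*(√(3 + 6)*(v - 7)) = (3 - 243)*(√(3 + 6)*(-1 - 7)) = -240*√9*(-8) = -720*(-8) = -240*(-24) = 5760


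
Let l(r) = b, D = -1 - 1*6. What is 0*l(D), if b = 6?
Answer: 0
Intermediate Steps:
D = -7 (D = -1 - 6 = -7)
l(r) = 6
0*l(D) = 0*6 = 0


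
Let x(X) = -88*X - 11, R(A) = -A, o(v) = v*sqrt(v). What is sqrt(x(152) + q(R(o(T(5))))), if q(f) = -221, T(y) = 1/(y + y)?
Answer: 18*I*sqrt(42) ≈ 116.65*I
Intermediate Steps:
T(y) = 1/(2*y)
o(v) = v**(3/2)
x(X) = -11 - 88*X
sqrt(x(152) + q(R(o(T(5))))) = sqrt((-11 - 88*152) - 221) = sqrt((-11 - 13376) - 221) = sqrt(-13387 - 221) = sqrt(-13608) = 18*I*sqrt(42)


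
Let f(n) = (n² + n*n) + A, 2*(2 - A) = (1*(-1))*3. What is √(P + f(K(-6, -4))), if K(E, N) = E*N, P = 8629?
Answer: √39138/2 ≈ 98.917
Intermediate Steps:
A = 7/2 (A = 2 - 1*(-1)*3/2 = 2 - (-1)*3/2 = 2 - ½*(-3) = 2 + 3/2 = 7/2 ≈ 3.5000)
f(n) = 7/2 + 2*n² (f(n) = (n² + n*n) + 7/2 = (n² + n²) + 7/2 = 2*n² + 7/2 = 7/2 + 2*n²)
√(P + f(K(-6, -4))) = √(8629 + (7/2 + 2*(-6*(-4))²)) = √(8629 + (7/2 + 2*24²)) = √(8629 + (7/2 + 2*576)) = √(8629 + (7/2 + 1152)) = √(8629 + 2311/2) = √(19569/2) = √39138/2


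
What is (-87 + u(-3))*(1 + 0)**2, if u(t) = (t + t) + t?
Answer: -96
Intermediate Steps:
u(t) = 3*t (u(t) = 2*t + t = 3*t)
(-87 + u(-3))*(1 + 0)**2 = (-87 + 3*(-3))*(1 + 0)**2 = (-87 - 9)*1**2 = -96*1 = -96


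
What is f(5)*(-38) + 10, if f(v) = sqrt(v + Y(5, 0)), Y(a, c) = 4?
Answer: -104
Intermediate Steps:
f(v) = sqrt(4 + v) (f(v) = sqrt(v + 4) = sqrt(4 + v))
f(5)*(-38) + 10 = sqrt(4 + 5)*(-38) + 10 = sqrt(9)*(-38) + 10 = 3*(-38) + 10 = -114 + 10 = -104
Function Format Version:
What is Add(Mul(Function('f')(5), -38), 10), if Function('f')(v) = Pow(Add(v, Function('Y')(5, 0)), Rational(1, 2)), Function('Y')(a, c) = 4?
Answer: -104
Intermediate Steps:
Function('f')(v) = Pow(Add(4, v), Rational(1, 2)) (Function('f')(v) = Pow(Add(v, 4), Rational(1, 2)) = Pow(Add(4, v), Rational(1, 2)))
Add(Mul(Function('f')(5), -38), 10) = Add(Mul(Pow(Add(4, 5), Rational(1, 2)), -38), 10) = Add(Mul(Pow(9, Rational(1, 2)), -38), 10) = Add(Mul(3, -38), 10) = Add(-114, 10) = -104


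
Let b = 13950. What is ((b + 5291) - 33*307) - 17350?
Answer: -8240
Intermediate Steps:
((b + 5291) - 33*307) - 17350 = ((13950 + 5291) - 33*307) - 17350 = (19241 - 10131) - 17350 = 9110 - 17350 = -8240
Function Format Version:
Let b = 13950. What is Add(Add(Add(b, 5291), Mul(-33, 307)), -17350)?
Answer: -8240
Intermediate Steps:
Add(Add(Add(b, 5291), Mul(-33, 307)), -17350) = Add(Add(Add(13950, 5291), Mul(-33, 307)), -17350) = Add(Add(19241, -10131), -17350) = Add(9110, -17350) = -8240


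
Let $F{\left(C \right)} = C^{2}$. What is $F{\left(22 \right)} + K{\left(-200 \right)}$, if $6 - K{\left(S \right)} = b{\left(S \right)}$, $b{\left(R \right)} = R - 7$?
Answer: $697$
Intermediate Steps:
$b{\left(R \right)} = -7 + R$ ($b{\left(R \right)} = R - 7 = -7 + R$)
$K{\left(S \right)} = 13 - S$ ($K{\left(S \right)} = 6 - \left(-7 + S\right) = 13 - S$)
$F{\left(22 \right)} + K{\left(-200 \right)} = 22^{2} + \left(13 - -200\right) = 484 + \left(13 + 200\right) = 484 + 213 = 697$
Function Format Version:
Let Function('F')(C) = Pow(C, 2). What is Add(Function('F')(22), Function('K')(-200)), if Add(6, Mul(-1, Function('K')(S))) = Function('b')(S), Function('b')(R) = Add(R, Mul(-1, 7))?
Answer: 697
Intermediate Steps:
Function('b')(R) = Add(-7, R) (Function('b')(R) = Add(R, -7) = Add(-7, R))
Function('K')(S) = Add(13, Mul(-1, S)) (Function('K')(S) = Add(6, Mul(-1, Add(-7, S))) = Add(6, Add(7, Mul(-1, S))) = Add(13, Mul(-1, S)))
Add(Function('F')(22), Function('K')(-200)) = Add(Pow(22, 2), Add(13, Mul(-1, -200))) = Add(484, Add(13, 200)) = Add(484, 213) = 697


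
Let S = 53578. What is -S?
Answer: -53578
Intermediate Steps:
-S = -1*53578 = -53578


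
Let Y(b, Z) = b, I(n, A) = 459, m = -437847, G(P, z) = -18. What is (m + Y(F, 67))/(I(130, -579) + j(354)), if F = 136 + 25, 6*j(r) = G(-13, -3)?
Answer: -218843/228 ≈ -959.84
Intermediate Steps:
j(r) = -3 (j(r) = (⅙)*(-18) = -3)
F = 161
(m + Y(F, 67))/(I(130, -579) + j(354)) = (-437847 + 161)/(459 - 3) = -437686/456 = -437686*1/456 = -218843/228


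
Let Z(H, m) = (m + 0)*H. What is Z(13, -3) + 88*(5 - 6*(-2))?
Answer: 1457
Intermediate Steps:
Z(H, m) = H*m (Z(H, m) = m*H = H*m)
Z(13, -3) + 88*(5 - 6*(-2)) = 13*(-3) + 88*(5 - 6*(-2)) = -39 + 88*(5 + 12) = -39 + 88*17 = -39 + 1496 = 1457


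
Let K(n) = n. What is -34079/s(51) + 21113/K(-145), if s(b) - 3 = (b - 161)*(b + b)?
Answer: -231883066/1626465 ≈ -142.57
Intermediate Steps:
s(b) = 3 + 2*b*(-161 + b) (s(b) = 3 + (b - 161)*(b + b) = 3 + (-161 + b)*(2*b) = 3 + 2*b*(-161 + b))
-34079/s(51) + 21113/K(-145) = -34079/(3 - 322*51 + 2*51²) + 21113/(-145) = -34079/(3 - 16422 + 2*2601) + 21113*(-1/145) = -34079/(3 - 16422 + 5202) - 21113/145 = -34079/(-11217) - 21113/145 = -34079*(-1/11217) - 21113/145 = 34079/11217 - 21113/145 = -231883066/1626465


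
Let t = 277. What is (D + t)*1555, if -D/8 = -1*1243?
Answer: 15893655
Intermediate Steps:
D = 9944 (D = -(-8)*1243 = -8*(-1243) = 9944)
(D + t)*1555 = (9944 + 277)*1555 = 10221*1555 = 15893655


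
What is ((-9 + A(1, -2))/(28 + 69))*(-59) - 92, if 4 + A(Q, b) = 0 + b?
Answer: -8039/97 ≈ -82.876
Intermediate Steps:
A(Q, b) = -4 + b (A(Q, b) = -4 + (0 + b) = -4 + b)
((-9 + A(1, -2))/(28 + 69))*(-59) - 92 = ((-9 + (-4 - 2))/(28 + 69))*(-59) - 92 = ((-9 - 6)/97)*(-59) - 92 = -15*1/97*(-59) - 92 = -15/97*(-59) - 92 = 885/97 - 92 = -8039/97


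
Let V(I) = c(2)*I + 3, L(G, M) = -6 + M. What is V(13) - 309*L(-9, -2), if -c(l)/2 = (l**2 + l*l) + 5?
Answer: 2137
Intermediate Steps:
c(l) = -10 - 4*l**2 (c(l) = -2*((l**2 + l*l) + 5) = -2*((l**2 + l**2) + 5) = -2*(2*l**2 + 5) = -2*(5 + 2*l**2) = -10 - 4*l**2)
V(I) = 3 - 26*I (V(I) = (-10 - 4*2**2)*I + 3 = (-10 - 4*4)*I + 3 = (-10 - 16)*I + 3 = -26*I + 3 = 3 - 26*I)
V(13) - 309*L(-9, -2) = (3 - 26*13) - 309*(-6 - 2) = (3 - 338) - 309*(-8) = -335 + 2472 = 2137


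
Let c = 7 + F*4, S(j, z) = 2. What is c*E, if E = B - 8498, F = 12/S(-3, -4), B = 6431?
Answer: -64077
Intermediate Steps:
F = 6 (F = 12/2 = 12*(½) = 6)
c = 31 (c = 7 + 6*4 = 7 + 24 = 31)
E = -2067 (E = 6431 - 8498 = -2067)
c*E = 31*(-2067) = -64077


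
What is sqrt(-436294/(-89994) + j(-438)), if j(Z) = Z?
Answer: I*sqrt(877015783383)/44997 ≈ 20.812*I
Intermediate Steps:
sqrt(-436294/(-89994) + j(-438)) = sqrt(-436294/(-89994) - 438) = sqrt(-436294*(-1/89994) - 438) = sqrt(218147/44997 - 438) = sqrt(-19490539/44997) = I*sqrt(877015783383)/44997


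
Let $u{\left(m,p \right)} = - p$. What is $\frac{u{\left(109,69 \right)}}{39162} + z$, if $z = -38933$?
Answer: $- \frac{508231405}{13054} \approx -38933.0$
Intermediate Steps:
$\frac{u{\left(109,69 \right)}}{39162} + z = \frac{\left(-1\right) 69}{39162} - 38933 = \left(-69\right) \frac{1}{39162} - 38933 = - \frac{23}{13054} - 38933 = - \frac{508231405}{13054}$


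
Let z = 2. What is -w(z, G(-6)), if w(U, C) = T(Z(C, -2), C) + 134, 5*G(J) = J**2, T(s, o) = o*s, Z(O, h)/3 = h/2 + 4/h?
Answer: -346/5 ≈ -69.200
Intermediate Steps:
Z(O, h) = 12/h + 3*h/2 (Z(O, h) = 3*(h/2 + 4/h) = 12/h + 3*h/2)
G(J) = J**2/5
w(U, C) = 134 - 9*C (w(U, C) = C*(12/(-2) + (3/2)*(-2)) + 134 = C*(12*(-1/2) - 3) + 134 = C*(-6 - 3) + 134 = C*(-9) + 134 = -9*C + 134 = 134 - 9*C)
-w(z, G(-6)) = -(134 - 9*(-6)**2/5) = -(134 - 9*36/5) = -(134 - 324/5) = -1*346/5 = -346/5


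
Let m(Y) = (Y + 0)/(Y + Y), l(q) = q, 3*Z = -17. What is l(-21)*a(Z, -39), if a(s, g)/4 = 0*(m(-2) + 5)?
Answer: 0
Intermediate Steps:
Z = -17/3 (Z = (1/3)*(-17) = -17/3 ≈ -5.6667)
m(Y) = 1/2 (m(Y) = Y/((2*Y)) = Y*(1/(2*Y)) = 1/2)
a(s, g) = 0 (a(s, g) = 4*(0*(1/2 + 5)) = 4*(0*(11/2)) = 4*0 = 0)
l(-21)*a(Z, -39) = -21*0 = 0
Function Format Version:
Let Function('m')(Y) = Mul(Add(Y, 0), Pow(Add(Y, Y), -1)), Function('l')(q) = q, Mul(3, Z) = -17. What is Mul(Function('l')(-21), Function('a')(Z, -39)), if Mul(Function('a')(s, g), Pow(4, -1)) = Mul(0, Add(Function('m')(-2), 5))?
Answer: 0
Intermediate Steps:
Z = Rational(-17, 3) (Z = Mul(Rational(1, 3), -17) = Rational(-17, 3) ≈ -5.6667)
Function('m')(Y) = Rational(1, 2) (Function('m')(Y) = Mul(Y, Pow(Mul(2, Y), -1)) = Mul(Y, Mul(Rational(1, 2), Pow(Y, -1))) = Rational(1, 2))
Function('a')(s, g) = 0 (Function('a')(s, g) = Mul(4, Mul(0, Add(Rational(1, 2), 5))) = Mul(4, Mul(0, Rational(11, 2))) = Mul(4, 0) = 0)
Mul(Function('l')(-21), Function('a')(Z, -39)) = Mul(-21, 0) = 0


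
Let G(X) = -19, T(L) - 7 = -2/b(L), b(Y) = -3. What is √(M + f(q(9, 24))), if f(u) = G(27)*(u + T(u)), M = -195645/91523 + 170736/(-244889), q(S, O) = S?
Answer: I*√1444489844918171758135809/67238927841 ≈ 17.875*I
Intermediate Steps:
T(L) = 23/3 (T(L) = 7 - 2/(-3) = 7 - 2*(-⅓) = 7 + ⅔ = 23/3)
M = -63537579333/22412975947 (M = -195645*1/91523 + 170736*(-1/244889) = -195645/91523 - 170736/244889 = -63537579333/22412975947 ≈ -2.8349)
f(u) = -437/3 - 19*u (f(u) = -19*(u + 23/3) = -19*(23/3 + u) = -437/3 - 19*u)
√(M + f(q(9, 24))) = √(-63537579333/22412975947 + (-437/3 - 19*9)) = √(-63537579333/22412975947 + (-437/3 - 171)) = √(-63537579333/22412975947 - 950/3) = √(-21482939887649/67238927841) = I*√1444489844918171758135809/67238927841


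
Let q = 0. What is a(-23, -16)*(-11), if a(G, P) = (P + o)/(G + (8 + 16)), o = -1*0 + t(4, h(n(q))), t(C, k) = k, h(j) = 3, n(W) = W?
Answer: 143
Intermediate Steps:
o = 3 (o = -1*0 + 3 = 0 + 3 = 3)
a(G, P) = (3 + P)/(24 + G) (a(G, P) = (P + 3)/(G + (8 + 16)) = (3 + P)/(G + 24) = (3 + P)/(24 + G))
a(-23, -16)*(-11) = ((3 - 16)/(24 - 23))*(-11) = (-13/1)*(-11) = (1*(-13))*(-11) = -13*(-11) = 143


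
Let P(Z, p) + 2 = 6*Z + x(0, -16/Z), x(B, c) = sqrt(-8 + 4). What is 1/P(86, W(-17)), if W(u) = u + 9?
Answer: 257/132100 - I/132100 ≈ 0.0019455 - 7.57e-6*I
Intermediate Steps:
W(u) = 9 + u
x(B, c) = 2*I (x(B, c) = sqrt(-4) = 2*I)
P(Z, p) = -2 + 2*I + 6*Z (P(Z, p) = -2 + (6*Z + 2*I) = -2 + (2*I + 6*Z) = -2 + 2*I + 6*Z)
1/P(86, W(-17)) = 1/(-2 + 2*I + 6*86) = 1/(-2 + 2*I + 516) = 1/(514 + 2*I) = (514 - 2*I)/264200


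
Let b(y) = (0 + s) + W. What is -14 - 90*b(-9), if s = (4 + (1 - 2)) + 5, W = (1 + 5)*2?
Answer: -1814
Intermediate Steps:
W = 12 (W = 6*2 = 12)
s = 8 (s = (4 - 1) + 5 = 3 + 5 = 8)
b(y) = 20 (b(y) = (0 + 8) + 12 = 8 + 12 = 20)
-14 - 90*b(-9) = -14 - 90*20 = -14 - 1800 = -1814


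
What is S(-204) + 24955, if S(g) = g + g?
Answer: 24547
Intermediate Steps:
S(g) = 2*g
S(-204) + 24955 = 2*(-204) + 24955 = -408 + 24955 = 24547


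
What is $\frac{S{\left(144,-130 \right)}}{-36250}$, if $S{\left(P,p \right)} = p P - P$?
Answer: $\frac{9432}{18125} \approx 0.52039$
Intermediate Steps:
$S{\left(P,p \right)} = - P + P p$ ($S{\left(P,p \right)} = P p - P = - P + P p$)
$\frac{S{\left(144,-130 \right)}}{-36250} = \frac{144 \left(-1 - 130\right)}{-36250} = 144 \left(-131\right) \left(- \frac{1}{36250}\right) = \left(-18864\right) \left(- \frac{1}{36250}\right) = \frac{9432}{18125}$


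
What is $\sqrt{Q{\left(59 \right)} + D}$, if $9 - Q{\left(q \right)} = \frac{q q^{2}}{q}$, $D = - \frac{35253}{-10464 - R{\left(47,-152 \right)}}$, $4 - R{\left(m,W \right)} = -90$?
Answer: $\frac{i \sqrt{386656374634}}{10558} \approx 58.895 i$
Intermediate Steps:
$R{\left(m,W \right)} = 94$ ($R{\left(m,W \right)} = 4 - -90 = 4 + 90 = 94$)
$D = \frac{35253}{10558}$ ($D = - \frac{35253}{-10464 - 94} = - \frac{35253}{-10558} = \left(-35253\right) \left(- \frac{1}{10558}\right) = \frac{35253}{10558} \approx 3.339$)
$Q{\left(q \right)} = 9 - q^{2}$ ($Q{\left(q \right)} = 9 - \frac{q q^{2}}{q} = 9 - \frac{q^{3}}{q} = 9 - q^{2}$)
$\sqrt{Q{\left(59 \right)} + D} = \sqrt{\left(9 - 59^{2}\right) + \frac{35253}{10558}} = \sqrt{\left(9 - 3481\right) + \frac{35253}{10558}} = \sqrt{-3472 + \frac{35253}{10558}} = \sqrt{- \frac{36622123}{10558}} = \frac{i \sqrt{386656374634}}{10558}$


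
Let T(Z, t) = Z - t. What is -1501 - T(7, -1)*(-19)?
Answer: -1349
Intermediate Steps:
-1501 - T(7, -1)*(-19) = -1501 - (7 - 1*(-1))*(-19) = -1501 - (7 + 1)*(-19) = -1501 - 8*(-19) = -1501 - 1*(-152) = -1501 + 152 = -1349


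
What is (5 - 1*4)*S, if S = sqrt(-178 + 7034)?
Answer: 2*sqrt(1714) ≈ 82.801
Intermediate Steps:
S = 2*sqrt(1714) (S = sqrt(6856) = 2*sqrt(1714) ≈ 82.801)
(5 - 1*4)*S = (5 - 1*4)*(2*sqrt(1714)) = (5 - 4)*(2*sqrt(1714)) = 1*(2*sqrt(1714)) = 2*sqrt(1714)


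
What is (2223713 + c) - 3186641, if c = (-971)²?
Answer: -20087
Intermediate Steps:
c = 942841
(2223713 + c) - 3186641 = (2223713 + 942841) - 3186641 = 3166554 - 3186641 = -20087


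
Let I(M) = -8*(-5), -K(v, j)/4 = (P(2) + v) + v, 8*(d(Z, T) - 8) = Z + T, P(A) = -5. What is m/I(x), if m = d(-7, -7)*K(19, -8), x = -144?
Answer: -165/8 ≈ -20.625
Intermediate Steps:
d(Z, T) = 8 + T/8 + Z/8 (d(Z, T) = 8 + (Z + T)/8 = 8 + (T + Z)/8 = 8 + (T/8 + Z/8) = 8 + T/8 + Z/8)
K(v, j) = 20 - 8*v (K(v, j) = -4*((-5 + v) + v) = -4*(-5 + 2*v) = 20 - 8*v)
I(M) = 40
m = -825 (m = (8 + (⅛)*(-7) + (⅛)*(-7))*(20 - 8*19) = (8 - 7/8 - 7/8)*(20 - 152) = (25/4)*(-132) = -825)
m/I(x) = -825/40 = -825*1/40 = -165/8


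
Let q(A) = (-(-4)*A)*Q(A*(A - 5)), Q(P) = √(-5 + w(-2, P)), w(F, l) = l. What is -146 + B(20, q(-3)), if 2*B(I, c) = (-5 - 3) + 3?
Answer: -297/2 ≈ -148.50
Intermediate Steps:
Q(P) = √(-5 + P)
q(A) = 4*A*√(-5 + A*(-5 + A)) (q(A) = (-(-4)*A)*√(-5 + A*(A - 5)) = (4*A)*√(-5 + A*(-5 + A)) = 4*A*√(-5 + A*(-5 + A)))
B(I, c) = -5/2 (B(I, c) = ((-5 - 3) + 3)/2 = (-8 + 3)/2 = (½)*(-5) = -5/2)
-146 + B(20, q(-3)) = -146 - 5/2 = -297/2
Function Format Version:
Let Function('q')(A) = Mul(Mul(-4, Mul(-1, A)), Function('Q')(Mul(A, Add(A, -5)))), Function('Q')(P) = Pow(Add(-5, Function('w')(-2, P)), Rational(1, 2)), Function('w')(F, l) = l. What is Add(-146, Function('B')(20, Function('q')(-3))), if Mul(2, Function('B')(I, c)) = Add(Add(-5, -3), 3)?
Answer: Rational(-297, 2) ≈ -148.50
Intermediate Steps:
Function('Q')(P) = Pow(Add(-5, P), Rational(1, 2))
Function('q')(A) = Mul(4, A, Pow(Add(-5, Mul(A, Add(-5, A))), Rational(1, 2))) (Function('q')(A) = Mul(Mul(-4, Mul(-1, A)), Pow(Add(-5, Mul(A, Add(A, -5))), Rational(1, 2))) = Mul(Mul(4, A), Pow(Add(-5, Mul(A, Add(-5, A))), Rational(1, 2))) = Mul(4, A, Pow(Add(-5, Mul(A, Add(-5, A))), Rational(1, 2))))
Function('B')(I, c) = Rational(-5, 2) (Function('B')(I, c) = Mul(Rational(1, 2), Add(Add(-5, -3), 3)) = Mul(Rational(1, 2), Add(-8, 3)) = Mul(Rational(1, 2), -5) = Rational(-5, 2))
Add(-146, Function('B')(20, Function('q')(-3))) = Add(-146, Rational(-5, 2)) = Rational(-297, 2)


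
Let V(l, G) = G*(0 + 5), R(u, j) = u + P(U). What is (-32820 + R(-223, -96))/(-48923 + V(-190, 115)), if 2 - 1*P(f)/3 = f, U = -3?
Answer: 8257/12087 ≈ 0.68313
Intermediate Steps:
P(f) = 6 - 3*f
R(u, j) = 15 + u (R(u, j) = u + (6 - 3*(-3)) = u + (6 + 9) = u + 15 = 15 + u)
V(l, G) = 5*G (V(l, G) = G*5 = 5*G)
(-32820 + R(-223, -96))/(-48923 + V(-190, 115)) = (-32820 + (15 - 223))/(-48923 + 5*115) = (-32820 - 208)/(-48923 + 575) = -33028/(-48348) = -33028*(-1/48348) = 8257/12087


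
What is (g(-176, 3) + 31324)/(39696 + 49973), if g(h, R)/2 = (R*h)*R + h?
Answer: 27804/89669 ≈ 0.31007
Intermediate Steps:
g(h, R) = 2*h + 2*h*R² (g(h, R) = 2*((R*h)*R + h) = 2*(h*R² + h) = 2*(h + h*R²) = 2*h + 2*h*R²)
(g(-176, 3) + 31324)/(39696 + 49973) = (2*(-176)*(1 + 3²) + 31324)/(39696 + 49973) = (2*(-176)*(1 + 9) + 31324)/89669 = (2*(-176)*10 + 31324)*(1/89669) = (-3520 + 31324)*(1/89669) = 27804*(1/89669) = 27804/89669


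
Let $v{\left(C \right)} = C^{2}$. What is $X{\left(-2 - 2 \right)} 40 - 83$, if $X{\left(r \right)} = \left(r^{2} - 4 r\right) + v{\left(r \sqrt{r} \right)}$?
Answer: $-1363$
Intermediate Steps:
$X{\left(r \right)} = r^{2} + r^{3} - 4 r$ ($X{\left(r \right)} = \left(r^{2} - 4 r\right) + \left(r \sqrt{r}\right)^{2} = \left(r^{2} - 4 r\right) + \left(r^{\frac{3}{2}}\right)^{2} = \left(r^{2} - 4 r\right) + r^{3} = r^{2} + r^{3} - 4 r$)
$X{\left(-2 - 2 \right)} 40 - 83 = \left(-2 - 2\right) \left(-4 - 4 + \left(-2 - 2\right)^{2}\right) 40 - 83 = - 4 \left(-4 - 4 + \left(-4\right)^{2}\right) 40 - 83 = - 4 \left(-4 - 4 + 16\right) 40 - 83 = \left(-4\right) 8 \cdot 40 - 83 = \left(-32\right) 40 - 83 = -1280 - 83 = -1363$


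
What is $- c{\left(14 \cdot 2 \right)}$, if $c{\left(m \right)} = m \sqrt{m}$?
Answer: $- 56 \sqrt{7} \approx -148.16$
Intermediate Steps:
$c{\left(m \right)} = m^{\frac{3}{2}}$
$- c{\left(14 \cdot 2 \right)} = - \left(14 \cdot 2\right)^{\frac{3}{2}} = - 28^{\frac{3}{2}} = - 56 \sqrt{7}$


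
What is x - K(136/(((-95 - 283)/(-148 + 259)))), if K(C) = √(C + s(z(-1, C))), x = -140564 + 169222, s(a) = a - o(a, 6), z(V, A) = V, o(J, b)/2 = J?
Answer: 28658 - I*√17171/21 ≈ 28658.0 - 6.2399*I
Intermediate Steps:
o(J, b) = 2*J
s(a) = -a (s(a) = a - 2*a = -a)
x = 28658
K(C) = √(1 + C) (K(C) = √(C - 1*(-1)) = √(C + 1) = √(1 + C))
x - K(136/(((-95 - 283)/(-148 + 259)))) = 28658 - √(1 + 136/(((-95 - 283)/(-148 + 259)))) = 28658 - √(1 + 136/((-378/111))) = 28658 - √(1 + 136/((-378*1/111))) = 28658 - √(1 + 136/(-126/37)) = 28658 - √(1 + 136*(-37/126)) = 28658 - √(1 - 2516/63) = 28658 - √(-2453/63) = 28658 - I*√17171/21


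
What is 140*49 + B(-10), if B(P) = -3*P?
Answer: 6890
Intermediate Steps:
140*49 + B(-10) = 140*49 - 3*(-10) = 6860 + 30 = 6890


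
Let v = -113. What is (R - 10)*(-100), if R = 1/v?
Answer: 113100/113 ≈ 1000.9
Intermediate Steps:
R = -1/113 (R = 1/(-113) = -1/113 ≈ -0.0088496)
(R - 10)*(-100) = (-1/113 - 10)*(-100) = -1131/113*(-100) = 113100/113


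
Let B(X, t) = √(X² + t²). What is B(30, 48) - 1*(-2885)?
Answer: 2885 + 6*√89 ≈ 2941.6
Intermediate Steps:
B(30, 48) - 1*(-2885) = √(30² + 48²) - 1*(-2885) = √(900 + 2304) + 2885 = √3204 + 2885 = 6*√89 + 2885 = 2885 + 6*√89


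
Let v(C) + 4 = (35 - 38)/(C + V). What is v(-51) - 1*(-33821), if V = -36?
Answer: 980694/29 ≈ 33817.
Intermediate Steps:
v(C) = -4 - 3/(-36 + C) (v(C) = -4 + (35 - 38)/(C - 36) = -4 - 3/(-36 + C))
v(-51) - 1*(-33821) = (141 - 4*(-51))/(-36 - 51) - 1*(-33821) = (141 + 204)/(-87) + 33821 = -1/87*345 + 33821 = -115/29 + 33821 = 980694/29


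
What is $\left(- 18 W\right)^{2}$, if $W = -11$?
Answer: $39204$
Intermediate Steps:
$\left(- 18 W\right)^{2} = \left(\left(-18\right) \left(-11\right)\right)^{2} = 198^{2} = 39204$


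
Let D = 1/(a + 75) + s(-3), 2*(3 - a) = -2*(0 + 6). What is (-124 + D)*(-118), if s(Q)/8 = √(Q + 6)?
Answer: 614485/42 - 944*√3 ≈ 12996.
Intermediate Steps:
s(Q) = 8*√(6 + Q) (s(Q) = 8*√(Q + 6) = 8*√(6 + Q))
a = 9 (a = 3 - (-1)*(0 + 6) = 3 - (-1)*6 = 3 - ½*(-12) = 3 + 6 = 9)
D = 1/84 + 8*√3 (D = 1/(9 + 75) + 8*√(6 - 3) = 1/84 + 8*√3 ≈ 13.868)
(-124 + D)*(-118) = (-124 + (1/84 + 8*√3))*(-118) = (-10415/84 + 8*√3)*(-118) = 614485/42 - 944*√3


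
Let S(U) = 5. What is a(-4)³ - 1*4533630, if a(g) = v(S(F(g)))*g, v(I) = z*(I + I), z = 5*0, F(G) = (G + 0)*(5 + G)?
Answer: -4533630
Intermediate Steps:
F(G) = G*(5 + G)
z = 0
v(I) = 0 (v(I) = 0*(I + I) = 0*(2*I) = 0)
a(g) = 0 (a(g) = 0*g = 0)
a(-4)³ - 1*4533630 = 0³ - 1*4533630 = 0 - 4533630 = -4533630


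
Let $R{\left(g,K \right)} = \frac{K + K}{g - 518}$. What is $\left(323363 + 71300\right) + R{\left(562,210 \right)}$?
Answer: $\frac{4341398}{11} \approx 3.9467 \cdot 10^{5}$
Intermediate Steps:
$R{\left(g,K \right)} = \frac{2 K}{-518 + g}$
$\left(323363 + 71300\right) + R{\left(562,210 \right)} = \left(323363 + 71300\right) + 2 \cdot 210 \frac{1}{-518 + 562} = 394663 + 2 \cdot 210 \cdot \frac{1}{44} = 394663 + \frac{105}{11} = \frac{4341398}{11}$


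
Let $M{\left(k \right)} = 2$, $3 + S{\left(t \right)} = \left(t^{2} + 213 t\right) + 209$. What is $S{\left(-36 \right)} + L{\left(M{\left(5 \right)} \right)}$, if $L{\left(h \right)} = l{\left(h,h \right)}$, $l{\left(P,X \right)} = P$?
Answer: $-6164$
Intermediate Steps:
$S{\left(t \right)} = 206 + t^{2} + 213 t$ ($S{\left(t \right)} = -3 + \left(\left(t^{2} + 213 t\right) + 209\right) = -3 + \left(209 + t^{2} + 213 t\right) = 206 + t^{2} + 213 t$)
$L{\left(h \right)} = h$
$S{\left(-36 \right)} + L{\left(M{\left(5 \right)} \right)} = \left(206 + \left(-36\right)^{2} + 213 \left(-36\right)\right) + 2 = \left(206 + 1296 - 7668\right) + 2 = -6166 + 2 = -6164$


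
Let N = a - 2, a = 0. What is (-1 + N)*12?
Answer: -36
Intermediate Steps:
N = -2 (N = 0 - 2 = -2)
(-1 + N)*12 = (-1 - 2)*12 = -3*12 = -36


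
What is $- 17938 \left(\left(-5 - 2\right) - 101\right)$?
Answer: $1937304$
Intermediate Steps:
$- 17938 \left(\left(-5 - 2\right) - 101\right) = - 17938 \left(-7 - 101\right) = \left(-17938\right) \left(-108\right) = 1937304$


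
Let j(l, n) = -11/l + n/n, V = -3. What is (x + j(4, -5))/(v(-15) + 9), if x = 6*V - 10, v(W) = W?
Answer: 119/24 ≈ 4.9583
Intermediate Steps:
x = -28 (x = 6*(-3) - 10 = -18 - 10 = -28)
j(l, n) = 1 - 11/l (j(l, n) = -11/l + 1 = 1 - 11/l)
(x + j(4, -5))/(v(-15) + 9) = (-28 + (-11 + 4)/4)/(-15 + 9) = (-28 + (¼)*(-7))/(-6) = (-28 - 7/4)*(-⅙) = -119/4*(-⅙) = 119/24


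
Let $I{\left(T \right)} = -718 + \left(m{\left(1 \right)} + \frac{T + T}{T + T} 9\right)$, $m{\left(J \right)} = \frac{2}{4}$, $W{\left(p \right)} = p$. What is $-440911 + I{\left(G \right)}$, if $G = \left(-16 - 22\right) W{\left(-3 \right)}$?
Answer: $- \frac{883239}{2} \approx -4.4162 \cdot 10^{5}$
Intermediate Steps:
$m{\left(J \right)} = \frac{1}{2}$ ($m{\left(J \right)} = 2 \cdot \frac{1}{4} = \frac{1}{2}$)
$G = 114$ ($G = \left(-16 - 22\right) \left(-3\right) = \left(-38\right) \left(-3\right) = 114$)
$I{\left(T \right)} = - \frac{1417}{2}$ ($I{\left(T \right)} = -718 + \left(\frac{1}{2} + \frac{T + T}{T + T} 9\right) = -718 + \left(\frac{1}{2} + \frac{2 T}{2 T} 9\right) = -718 + \left(\frac{1}{2} + 2 T \frac{1}{2 T} 9\right) = -718 + \left(\frac{1}{2} + 1 \cdot 9\right) = -718 + \left(\frac{1}{2} + 9\right) = -718 + \frac{19}{2} = - \frac{1417}{2}$)
$-440911 + I{\left(G \right)} = -440911 - \frac{1417}{2} = - \frac{883239}{2}$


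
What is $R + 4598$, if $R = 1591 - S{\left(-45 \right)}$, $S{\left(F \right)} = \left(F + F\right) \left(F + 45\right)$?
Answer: $6189$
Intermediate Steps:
$S{\left(F \right)} = 2 F \left(45 + F\right)$
$R = 1591$ ($R = 1591 - 2 \left(-45\right) \left(45 - 45\right) = 1591 - 2 \left(-45\right) 0 = 1591 - 0 = 1591 + 0 = 1591$)
$R + 4598 = 1591 + 4598 = 6189$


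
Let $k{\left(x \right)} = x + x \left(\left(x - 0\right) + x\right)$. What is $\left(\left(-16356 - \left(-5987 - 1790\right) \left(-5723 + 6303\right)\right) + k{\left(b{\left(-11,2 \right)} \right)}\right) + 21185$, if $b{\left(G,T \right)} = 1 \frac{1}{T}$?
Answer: $4515490$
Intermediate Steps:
$b{\left(G,T \right)} = \frac{1}{T}$
$k{\left(x \right)} = x + 2 x^{2}$ ($k{\left(x \right)} = x + x \left(\left(x + 0\right) + x\right) = x + x \left(x + x\right) = x + x 2 x = x + 2 x^{2}$)
$\left(\left(-16356 - \left(-5987 - 1790\right) \left(-5723 + 6303\right)\right) + k{\left(b{\left(-11,2 \right)} \right)}\right) + 21185 = \left(\left(-16356 - \left(-5987 - 1790\right) \left(-5723 + 6303\right)\right) + \frac{1 + \frac{2}{2}}{2}\right) + 21185 = \left(\left(-16356 - \left(-7777\right) 580\right) + \frac{1 + 2 \cdot \frac{1}{2}}{2}\right) + 21185 = \left(\left(-16356 - -4510660\right) + \frac{1 + 1}{2}\right) + 21185 = \left(\left(-16356 + 4510660\right) + \frac{1}{2} \cdot 2\right) + 21185 = \left(4494304 + 1\right) + 21185 = 4494305 + 21185 = 4515490$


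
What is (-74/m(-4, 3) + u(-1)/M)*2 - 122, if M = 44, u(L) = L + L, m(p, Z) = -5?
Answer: -5087/55 ≈ -92.491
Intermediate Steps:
u(L) = 2*L
(-74/m(-4, 3) + u(-1)/M)*2 - 122 = (-74/(-5) + (2*(-1))/44)*2 - 122 = (-74*(-⅕) - 2*1/44)*2 - 122 = (74/5 - 1/22)*2 - 122 = (1623/110)*2 - 122 = 1623/55 - 122 = -5087/55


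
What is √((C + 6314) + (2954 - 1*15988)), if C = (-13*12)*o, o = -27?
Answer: 2*I*√627 ≈ 50.08*I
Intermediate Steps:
C = 4212 (C = -13*12*(-27) = -156*(-27) = 4212)
√((C + 6314) + (2954 - 1*15988)) = √((4212 + 6314) + (2954 - 1*15988)) = √(10526 + (2954 - 15988)) = √(10526 - 13034) = √(-2508) = 2*I*√627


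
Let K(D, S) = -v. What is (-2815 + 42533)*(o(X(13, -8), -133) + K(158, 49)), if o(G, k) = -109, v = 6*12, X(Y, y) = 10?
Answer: -7188958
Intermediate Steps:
v = 72
K(D, S) = -72 (K(D, S) = -1*72 = -72)
(-2815 + 42533)*(o(X(13, -8), -133) + K(158, 49)) = (-2815 + 42533)*(-109 - 72) = 39718*(-181) = -7188958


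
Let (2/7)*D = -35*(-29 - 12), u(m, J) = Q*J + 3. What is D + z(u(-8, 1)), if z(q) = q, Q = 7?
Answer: 10065/2 ≈ 5032.5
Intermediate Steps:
u(m, J) = 3 + 7*J (u(m, J) = 7*J + 3 = 3 + 7*J)
D = 10045/2 (D = 7*(-35*(-29 - 12))/2 = 7*(-35*(-41))/2 = (7/2)*1435 = 10045/2 ≈ 5022.5)
D + z(u(-8, 1)) = 10045/2 + (3 + 7*1) = 10045/2 + (3 + 7) = 10045/2 + 10 = 10065/2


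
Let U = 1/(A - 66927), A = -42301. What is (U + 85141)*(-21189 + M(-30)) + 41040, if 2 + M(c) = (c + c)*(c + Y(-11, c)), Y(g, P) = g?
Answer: -174189717947337/109228 ≈ -1.5947e+9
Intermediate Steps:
U = -1/109228 (U = 1/(-42301 - 66927) = 1/(-109228) = -1/109228 ≈ -9.1552e-6)
M(c) = -2 + 2*c*(-11 + c) (M(c) = -2 + (c + c)*(c - 11) = -2 + (2*c)*(-11 + c) = -2 + 2*c*(-11 + c))
(U + 85141)*(-21189 + M(-30)) + 41040 = (-1/109228 + 85141)*(-21189 + (-2 - 22*(-30) + 2*(-30)²)) + 41040 = 9299781147*(-21189 + (-2 + 660 + 2*900))/109228 + 41040 = 9299781147*(-21189 + (-2 + 660 + 1800))/109228 + 41040 = 9299781147*(-21189 + 2458)/109228 + 41040 = (9299781147/109228)*(-18731) + 41040 = -174194200664457/109228 + 41040 = -174189717947337/109228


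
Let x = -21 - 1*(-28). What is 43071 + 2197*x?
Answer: 58450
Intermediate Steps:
x = 7 (x = -21 + 28 = 7)
43071 + 2197*x = 43071 + 2197*7 = 43071 + 15379 = 58450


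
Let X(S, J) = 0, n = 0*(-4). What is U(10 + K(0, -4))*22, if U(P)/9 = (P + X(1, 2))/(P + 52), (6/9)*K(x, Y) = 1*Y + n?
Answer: 99/7 ≈ 14.143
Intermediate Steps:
n = 0
K(x, Y) = 3*Y/2 (K(x, Y) = 3*(1*Y + 0)/2 = 3*(Y + 0)/2 = 3*Y/2)
U(P) = 9*P/(52 + P) (U(P) = 9*((P + 0)/(P + 52)) = 9*(P/(52 + P)) = 9*P/(52 + P))
U(10 + K(0, -4))*22 = (9*(10 + (3/2)*(-4))/(52 + (10 + (3/2)*(-4))))*22 = (9*(10 - 6)/(52 + (10 - 6)))*22 = (9*4/(52 + 4))*22 = (9*4/56)*22 = (9*4*(1/56))*22 = (9/14)*22 = 99/7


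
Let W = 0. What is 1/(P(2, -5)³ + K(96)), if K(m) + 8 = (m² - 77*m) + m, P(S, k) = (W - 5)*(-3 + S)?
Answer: 1/2037 ≈ 0.00049092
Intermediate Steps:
P(S, k) = 15 - 5*S (P(S, k) = (0 - 5)*(-3 + S) = -5*(-3 + S) = 15 - 5*S)
K(m) = -8 + m² - 76*m (K(m) = -8 + ((m² - 77*m) + m) = -8 + (m² - 76*m) = -8 + m² - 76*m)
1/(P(2, -5)³ + K(96)) = 1/((15 - 5*2)³ + (-8 + 96² - 76*96)) = 1/((15 - 10)³ + (-8 + 9216 - 7296)) = 1/(5³ + 1912) = 1/(125 + 1912) = 1/2037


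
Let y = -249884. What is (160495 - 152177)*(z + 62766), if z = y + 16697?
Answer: -1417561878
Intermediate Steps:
z = -233187 (z = -249884 + 16697 = -233187)
(160495 - 152177)*(z + 62766) = (160495 - 152177)*(-233187 + 62766) = 8318*(-170421) = -1417561878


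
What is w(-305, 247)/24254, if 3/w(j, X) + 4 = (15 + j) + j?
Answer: -3/14528146 ≈ -2.0650e-7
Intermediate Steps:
w(j, X) = 3/(11 + 2*j) (w(j, X) = 3/(-4 + ((15 + j) + j)) = 3/(-4 + (15 + 2*j)) = 3/(11 + 2*j))
w(-305, 247)/24254 = (3/(11 + 2*(-305)))/24254 = (3/(11 - 610))*(1/24254) = (3/(-599))*(1/24254) = (3*(-1/599))*(1/24254) = -3/599*1/24254 = -3/14528146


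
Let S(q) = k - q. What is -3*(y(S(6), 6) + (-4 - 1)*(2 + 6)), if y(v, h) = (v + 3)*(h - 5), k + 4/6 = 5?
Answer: 116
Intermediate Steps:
k = 13/3 (k = -⅔ + 5 = 13/3 ≈ 4.3333)
S(q) = 13/3 - q
y(v, h) = (-5 + h)*(3 + v) (y(v, h) = (3 + v)*(-5 + h) = (-5 + h)*(3 + v))
-3*(y(S(6), 6) + (-4 - 1)*(2 + 6)) = -3*((-15 - 5*(13/3 - 1*6) + 3*6 + 6*(13/3 - 1*6)) + (-4 - 1)*(2 + 6)) = -3*((-15 - 5*(13/3 - 6) + 18 + 6*(13/3 - 6)) - 5*8) = -3*((-15 - 5*(-5/3) + 18 + 6*(-5/3)) - 40) = -3*((-15 + 25/3 + 18 - 10) - 40) = -3*(4/3 - 40) = -3*(-116/3) = 116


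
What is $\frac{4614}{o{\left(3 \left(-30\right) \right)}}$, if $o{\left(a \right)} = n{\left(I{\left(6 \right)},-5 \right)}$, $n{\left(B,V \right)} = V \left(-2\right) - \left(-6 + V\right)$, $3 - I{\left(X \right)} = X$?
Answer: $\frac{1538}{7} \approx 219.71$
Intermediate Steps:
$I{\left(X \right)} = 3 - X$
$n{\left(B,V \right)} = 6 - 3 V$ ($n{\left(B,V \right)} = - 2 V - \left(-6 + V\right) = 6 - 3 V$)
$o{\left(a \right)} = 21$ ($o{\left(a \right)} = 6 - -15 = 6 + 15 = 21$)
$\frac{4614}{o{\left(3 \left(-30\right) \right)}} = \frac{4614}{21} = 4614 \cdot \frac{1}{21} = \frac{1538}{7}$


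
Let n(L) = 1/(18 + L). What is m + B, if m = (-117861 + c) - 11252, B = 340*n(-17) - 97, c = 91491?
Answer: -37379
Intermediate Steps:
B = 243 (B = 340/(18 - 17) - 97 = 340/1 - 97 = 340*1 - 97 = 340 - 97 = 243)
m = -37622 (m = (-117861 + 91491) - 11252 = -26370 - 11252 = -37622)
m + B = -37622 + 243 = -37379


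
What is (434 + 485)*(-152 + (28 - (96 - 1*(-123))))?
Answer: -315217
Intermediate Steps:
(434 + 485)*(-152 + (28 - (96 - 1*(-123)))) = 919*(-152 + (28 - (96 + 123))) = 919*(-152 + (28 - 1*219)) = 919*(-152 + (28 - 219)) = 919*(-152 - 191) = 919*(-343) = -315217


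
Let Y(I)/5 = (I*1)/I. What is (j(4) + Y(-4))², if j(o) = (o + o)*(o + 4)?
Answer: 4761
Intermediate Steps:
j(o) = 2*o*(4 + o) (j(o) = (2*o)*(4 + o) = 2*o*(4 + o))
Y(I) = 5 (Y(I) = 5*((I*1)/I) = 5*(I/I) = 5*1 = 5)
(j(4) + Y(-4))² = (2*4*(4 + 4) + 5)² = (2*4*8 + 5)² = (64 + 5)² = 69² = 4761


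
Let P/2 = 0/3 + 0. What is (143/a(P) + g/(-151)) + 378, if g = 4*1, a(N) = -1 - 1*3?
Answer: 206703/604 ≈ 342.22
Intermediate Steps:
P = 0 (P = 2*(0/3 + 0) = 2*(0*(1/3) + 0) = 2*(0 + 0) = 2*0 = 0)
a(N) = -4 (a(N) = -1 - 3 = -4)
g = 4
(143/a(P) + g/(-151)) + 378 = (143/(-4) + 4/(-151)) + 378 = (143*(-1/4) + 4*(-1/151)) + 378 = (-143/4 - 4/151) + 378 = -21609/604 + 378 = 206703/604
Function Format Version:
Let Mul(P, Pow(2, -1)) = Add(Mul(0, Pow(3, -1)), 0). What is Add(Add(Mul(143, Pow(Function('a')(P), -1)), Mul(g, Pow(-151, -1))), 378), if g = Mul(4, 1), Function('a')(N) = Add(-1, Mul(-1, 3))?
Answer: Rational(206703, 604) ≈ 342.22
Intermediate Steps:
P = 0 (P = Mul(2, Add(Mul(0, Pow(3, -1)), 0)) = Mul(2, Add(Mul(0, Rational(1, 3)), 0)) = Mul(2, Add(0, 0)) = Mul(2, 0) = 0)
Function('a')(N) = -4 (Function('a')(N) = Add(-1, -3) = -4)
g = 4
Add(Add(Mul(143, Pow(Function('a')(P), -1)), Mul(g, Pow(-151, -1))), 378) = Add(Add(Mul(143, Pow(-4, -1)), Mul(4, Pow(-151, -1))), 378) = Add(Add(Mul(143, Rational(-1, 4)), Mul(4, Rational(-1, 151))), 378) = Add(Add(Rational(-143, 4), Rational(-4, 151)), 378) = Add(Rational(-21609, 604), 378) = Rational(206703, 604)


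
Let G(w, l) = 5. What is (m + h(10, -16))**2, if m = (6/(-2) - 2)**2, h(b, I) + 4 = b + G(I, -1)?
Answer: 1296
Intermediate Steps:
h(b, I) = 1 + b (h(b, I) = -4 + (b + 5) = -4 + (5 + b) = 1 + b)
m = 25 (m = (6*(-1/2) - 2)**2 = (-3 - 2)**2 = (-5)**2 = 25)
(m + h(10, -16))**2 = (25 + (1 + 10))**2 = (25 + 11)**2 = 36**2 = 1296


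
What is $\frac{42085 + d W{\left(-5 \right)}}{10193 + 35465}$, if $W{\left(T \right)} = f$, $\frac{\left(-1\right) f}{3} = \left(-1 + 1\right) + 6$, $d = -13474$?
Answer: $\frac{284617}{45658} \approx 6.2337$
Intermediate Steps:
$f = -18$ ($f = - 3 \left(\left(-1 + 1\right) + 6\right) = - 3 \left(0 + 6\right) = \left(-3\right) 6 = -18$)
$W{\left(T \right)} = -18$
$\frac{42085 + d W{\left(-5 \right)}}{10193 + 35465} = \frac{42085 - -242532}{10193 + 35465} = \frac{42085 + 242532}{45658} = 284617 \cdot \frac{1}{45658} = \frac{284617}{45658}$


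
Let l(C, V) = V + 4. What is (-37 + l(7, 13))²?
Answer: 400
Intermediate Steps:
l(C, V) = 4 + V
(-37 + l(7, 13))² = (-37 + (4 + 13))² = (-37 + 17)² = (-20)² = 400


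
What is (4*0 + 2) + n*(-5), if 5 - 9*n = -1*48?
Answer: -247/9 ≈ -27.444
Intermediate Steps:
n = 53/9 (n = 5/9 - (-1)*48/9 = 5/9 - ⅑*(-48) = 5/9 + 16/3 = 53/9 ≈ 5.8889)
(4*0 + 2) + n*(-5) = (4*0 + 2) + (53/9)*(-5) = (0 + 2) - 265/9 = 2 - 265/9 = -247/9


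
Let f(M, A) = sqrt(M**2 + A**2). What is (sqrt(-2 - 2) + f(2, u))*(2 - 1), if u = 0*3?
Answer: 2 + 2*I ≈ 2.0 + 2.0*I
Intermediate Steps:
u = 0
f(M, A) = sqrt(A**2 + M**2)
(sqrt(-2 - 2) + f(2, u))*(2 - 1) = (sqrt(-2 - 2) + sqrt(0**2 + 2**2))*(2 - 1) = (sqrt(-4) + sqrt(0 + 4))*1 = (2*I + sqrt(4))*1 = (2*I + 2)*1 = (2 + 2*I)*1 = 2 + 2*I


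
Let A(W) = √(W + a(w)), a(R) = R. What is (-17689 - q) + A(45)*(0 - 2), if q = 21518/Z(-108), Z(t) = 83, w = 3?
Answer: -1489705/83 - 8*√3 ≈ -17962.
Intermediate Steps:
A(W) = √(3 + W) (A(W) = √(W + 3) = √(3 + W))
q = 21518/83 ≈ 259.25
(-17689 - q) + A(45)*(0 - 2) = (-17689 - 1*21518/83) + √(3 + 45)*(0 - 2) = (-17689 - 21518/83) + √48*(-2) = -1489705/83 + (4*√3)*(-2) = -1489705/83 - 8*√3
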